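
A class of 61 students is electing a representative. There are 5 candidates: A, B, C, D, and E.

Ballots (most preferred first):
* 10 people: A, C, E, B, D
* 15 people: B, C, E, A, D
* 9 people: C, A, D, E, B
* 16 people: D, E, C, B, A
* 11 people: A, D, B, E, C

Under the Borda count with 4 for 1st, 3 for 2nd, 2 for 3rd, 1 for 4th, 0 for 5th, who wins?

C

A: 10×4 + 15×1 + 9×3 + 16×0 + 11×4 = 126
B: 10×1 + 15×4 + 9×0 + 16×1 + 11×2 = 108
C: 10×3 + 15×3 + 9×4 + 16×2 + 11×0 = 143
D: 10×0 + 15×0 + 9×2 + 16×4 + 11×3 = 115
E: 10×2 + 15×2 + 9×1 + 16×3 + 11×1 = 118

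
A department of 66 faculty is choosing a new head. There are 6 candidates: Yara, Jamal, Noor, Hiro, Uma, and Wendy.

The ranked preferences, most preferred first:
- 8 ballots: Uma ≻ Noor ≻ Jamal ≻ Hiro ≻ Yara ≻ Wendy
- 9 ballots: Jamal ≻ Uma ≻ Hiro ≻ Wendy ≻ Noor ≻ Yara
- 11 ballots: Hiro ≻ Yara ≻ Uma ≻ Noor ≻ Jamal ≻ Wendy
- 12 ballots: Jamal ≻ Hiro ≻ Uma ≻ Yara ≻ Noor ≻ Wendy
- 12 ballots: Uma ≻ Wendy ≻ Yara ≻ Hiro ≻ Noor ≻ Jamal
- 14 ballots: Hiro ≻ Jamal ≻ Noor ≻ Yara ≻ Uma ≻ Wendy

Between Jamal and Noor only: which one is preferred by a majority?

Jamal

Jamal is ranked above Noor on 35 ballots; Noor above Jamal on 31.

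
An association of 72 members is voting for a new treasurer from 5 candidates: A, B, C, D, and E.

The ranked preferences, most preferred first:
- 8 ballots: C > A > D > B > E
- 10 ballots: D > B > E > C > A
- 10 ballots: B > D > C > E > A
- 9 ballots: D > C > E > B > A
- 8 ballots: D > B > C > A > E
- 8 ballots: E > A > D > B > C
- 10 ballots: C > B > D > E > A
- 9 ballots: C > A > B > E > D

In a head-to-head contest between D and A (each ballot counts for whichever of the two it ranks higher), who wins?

D is ranked above A on 47 ballots; A above D on 25.

D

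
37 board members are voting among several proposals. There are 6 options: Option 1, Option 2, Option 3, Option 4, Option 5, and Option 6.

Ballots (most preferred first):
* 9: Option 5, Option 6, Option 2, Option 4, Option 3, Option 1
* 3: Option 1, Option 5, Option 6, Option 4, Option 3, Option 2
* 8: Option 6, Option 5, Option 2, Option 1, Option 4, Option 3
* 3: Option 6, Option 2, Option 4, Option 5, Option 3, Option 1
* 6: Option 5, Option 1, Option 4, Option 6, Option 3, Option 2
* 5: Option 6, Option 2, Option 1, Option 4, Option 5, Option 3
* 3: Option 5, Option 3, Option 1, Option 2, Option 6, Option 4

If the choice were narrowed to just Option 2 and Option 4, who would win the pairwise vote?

Option 2

Option 2 is ranked above Option 4 on 28 ballots; Option 4 above Option 2 on 9.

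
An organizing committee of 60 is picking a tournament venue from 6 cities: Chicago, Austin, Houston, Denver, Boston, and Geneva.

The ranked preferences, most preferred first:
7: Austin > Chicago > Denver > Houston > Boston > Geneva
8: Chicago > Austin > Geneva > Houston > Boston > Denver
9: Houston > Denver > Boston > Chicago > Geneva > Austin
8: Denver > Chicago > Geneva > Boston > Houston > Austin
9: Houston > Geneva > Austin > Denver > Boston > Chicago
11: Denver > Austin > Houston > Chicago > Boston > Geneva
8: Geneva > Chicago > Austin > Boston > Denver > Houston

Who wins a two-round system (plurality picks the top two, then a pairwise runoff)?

Round 1 first-place votes: Chicago 8, Austin 7, Houston 18, Denver 19, Boston 0, Geneva 8. Denver and Houston advance.
Runoff: Denver is ranked above Houston on 34 ballots, Houston above Denver on 26.

Denver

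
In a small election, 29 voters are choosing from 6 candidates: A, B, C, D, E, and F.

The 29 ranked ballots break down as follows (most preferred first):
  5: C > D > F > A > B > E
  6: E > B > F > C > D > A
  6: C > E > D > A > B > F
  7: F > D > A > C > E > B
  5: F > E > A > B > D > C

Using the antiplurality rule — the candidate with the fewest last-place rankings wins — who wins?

Last-place votes: A 6, B 7, C 5, D 0, E 5, F 6.

D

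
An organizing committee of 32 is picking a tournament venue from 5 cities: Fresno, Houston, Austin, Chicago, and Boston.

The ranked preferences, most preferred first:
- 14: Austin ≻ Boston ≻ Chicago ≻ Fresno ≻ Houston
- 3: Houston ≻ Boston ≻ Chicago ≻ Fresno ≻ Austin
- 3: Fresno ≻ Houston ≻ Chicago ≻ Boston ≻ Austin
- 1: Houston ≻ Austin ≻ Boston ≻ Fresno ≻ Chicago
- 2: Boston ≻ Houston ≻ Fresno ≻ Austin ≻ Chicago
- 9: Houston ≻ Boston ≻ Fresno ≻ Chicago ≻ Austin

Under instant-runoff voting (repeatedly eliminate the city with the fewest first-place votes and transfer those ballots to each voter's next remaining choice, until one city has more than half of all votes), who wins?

Houston

Round 1: Fresno 3, Houston 13, Austin 14, Chicago 0, Boston 2. Chicago eliminated.
Round 2: Fresno 3, Houston 13, Austin 14, Boston 2. Boston eliminated.
Round 3: Fresno 3, Houston 15, Austin 14. Fresno eliminated.
Round 4: Houston 18, Austin 14. Houston has a majority (≥17).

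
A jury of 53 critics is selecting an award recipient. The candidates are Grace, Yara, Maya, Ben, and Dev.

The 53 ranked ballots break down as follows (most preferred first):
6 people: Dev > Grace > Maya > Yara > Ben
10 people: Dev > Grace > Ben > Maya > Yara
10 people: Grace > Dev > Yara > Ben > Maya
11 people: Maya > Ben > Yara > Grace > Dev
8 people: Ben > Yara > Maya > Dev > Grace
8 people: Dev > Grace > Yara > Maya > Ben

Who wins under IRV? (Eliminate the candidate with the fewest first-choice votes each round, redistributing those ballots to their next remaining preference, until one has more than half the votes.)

Dev

Round 1: Grace 10, Yara 0, Maya 11, Ben 8, Dev 24. Yara eliminated.
Round 2: Grace 10, Maya 11, Ben 8, Dev 24. Ben eliminated.
Round 3: Grace 10, Maya 19, Dev 24. Grace eliminated.
Round 4: Maya 19, Dev 34. Dev has a majority (≥27).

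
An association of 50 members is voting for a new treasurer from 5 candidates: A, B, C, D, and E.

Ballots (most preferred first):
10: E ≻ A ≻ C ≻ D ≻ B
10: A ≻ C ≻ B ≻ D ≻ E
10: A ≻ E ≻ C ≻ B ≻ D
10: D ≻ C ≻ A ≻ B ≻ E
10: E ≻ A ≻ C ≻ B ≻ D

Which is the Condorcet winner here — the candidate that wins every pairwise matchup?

A

A vs B: 50–0
A vs C: 40–10
A vs D: 40–10
A vs E: 30–20
A beats every other candidate.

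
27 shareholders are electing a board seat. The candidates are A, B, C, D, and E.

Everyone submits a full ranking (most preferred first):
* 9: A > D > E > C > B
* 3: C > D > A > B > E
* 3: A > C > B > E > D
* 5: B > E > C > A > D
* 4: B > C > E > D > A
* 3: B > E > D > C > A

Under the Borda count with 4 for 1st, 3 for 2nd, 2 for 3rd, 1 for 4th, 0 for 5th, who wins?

A: 9×4 + 3×2 + 3×4 + 5×1 + 4×0 + 3×0 = 59
B: 9×0 + 3×1 + 3×2 + 5×4 + 4×4 + 3×4 = 57
C: 9×1 + 3×4 + 3×3 + 5×2 + 4×3 + 3×1 = 55
D: 9×3 + 3×3 + 3×0 + 5×0 + 4×1 + 3×2 = 46
E: 9×2 + 3×0 + 3×1 + 5×3 + 4×2 + 3×3 = 53

A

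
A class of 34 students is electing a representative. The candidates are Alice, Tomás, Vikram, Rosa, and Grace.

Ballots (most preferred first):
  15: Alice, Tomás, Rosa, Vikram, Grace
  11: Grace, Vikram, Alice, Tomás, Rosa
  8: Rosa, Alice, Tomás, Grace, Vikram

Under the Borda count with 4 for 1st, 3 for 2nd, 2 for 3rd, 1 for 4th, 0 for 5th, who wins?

Alice

Alice: 15×4 + 11×2 + 8×3 = 106
Tomás: 15×3 + 11×1 + 8×2 = 72
Vikram: 15×1 + 11×3 + 8×0 = 48
Rosa: 15×2 + 11×0 + 8×4 = 62
Grace: 15×0 + 11×4 + 8×1 = 52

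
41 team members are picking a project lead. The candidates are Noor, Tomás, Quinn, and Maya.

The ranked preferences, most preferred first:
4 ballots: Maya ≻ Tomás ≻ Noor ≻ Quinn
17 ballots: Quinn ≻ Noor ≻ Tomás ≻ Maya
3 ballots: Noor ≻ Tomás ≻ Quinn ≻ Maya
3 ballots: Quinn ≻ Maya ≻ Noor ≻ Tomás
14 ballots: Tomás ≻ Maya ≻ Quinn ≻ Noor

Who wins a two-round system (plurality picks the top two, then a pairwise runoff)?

Round 1 first-place votes: Noor 3, Tomás 14, Quinn 20, Maya 4. Quinn and Tomás advance.
Runoff: Quinn is ranked above Tomás on 20 ballots, Tomás above Quinn on 21.

Tomás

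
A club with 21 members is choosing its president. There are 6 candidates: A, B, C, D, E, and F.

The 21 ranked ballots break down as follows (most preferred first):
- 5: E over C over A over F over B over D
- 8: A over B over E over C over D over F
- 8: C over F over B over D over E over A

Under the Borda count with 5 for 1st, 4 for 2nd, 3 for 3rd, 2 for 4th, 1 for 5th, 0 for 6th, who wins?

A: 5×3 + 8×5 + 8×0 = 55
B: 5×1 + 8×4 + 8×3 = 61
C: 5×4 + 8×2 + 8×5 = 76
D: 5×0 + 8×1 + 8×2 = 24
E: 5×5 + 8×3 + 8×1 = 57
F: 5×2 + 8×0 + 8×4 = 42

C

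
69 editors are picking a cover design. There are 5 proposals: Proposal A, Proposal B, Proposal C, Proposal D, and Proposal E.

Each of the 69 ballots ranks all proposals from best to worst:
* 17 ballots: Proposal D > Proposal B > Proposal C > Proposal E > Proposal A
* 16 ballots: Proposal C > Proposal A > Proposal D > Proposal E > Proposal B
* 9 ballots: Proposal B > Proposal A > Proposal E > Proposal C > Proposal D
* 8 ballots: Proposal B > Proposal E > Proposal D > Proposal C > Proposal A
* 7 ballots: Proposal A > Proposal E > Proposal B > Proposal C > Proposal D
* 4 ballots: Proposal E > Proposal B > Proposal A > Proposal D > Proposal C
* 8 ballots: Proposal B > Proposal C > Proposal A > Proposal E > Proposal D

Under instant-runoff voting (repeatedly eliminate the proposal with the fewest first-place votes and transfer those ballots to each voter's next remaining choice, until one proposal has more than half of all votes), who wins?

Proposal B

Round 1: Proposal A 7, Proposal B 25, Proposal C 16, Proposal D 17, Proposal E 4. Proposal E eliminated.
Round 2: Proposal A 7, Proposal B 29, Proposal C 16, Proposal D 17. Proposal A eliminated.
Round 3: Proposal B 36, Proposal C 16, Proposal D 17. Proposal B has a majority (≥35).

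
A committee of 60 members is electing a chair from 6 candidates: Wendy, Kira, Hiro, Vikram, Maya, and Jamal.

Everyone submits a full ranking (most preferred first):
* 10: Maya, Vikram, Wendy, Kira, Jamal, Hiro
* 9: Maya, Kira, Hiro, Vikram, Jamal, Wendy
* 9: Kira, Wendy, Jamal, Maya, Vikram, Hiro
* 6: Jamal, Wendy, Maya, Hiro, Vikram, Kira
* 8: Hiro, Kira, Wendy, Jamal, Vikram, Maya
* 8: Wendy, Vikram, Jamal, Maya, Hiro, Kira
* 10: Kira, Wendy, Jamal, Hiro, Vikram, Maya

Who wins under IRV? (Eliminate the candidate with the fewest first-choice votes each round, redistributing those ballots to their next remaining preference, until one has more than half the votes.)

Round 1: Wendy 8, Kira 19, Hiro 8, Vikram 0, Maya 19, Jamal 6. Vikram eliminated.
Round 2: Wendy 8, Kira 19, Hiro 8, Maya 19, Jamal 6. Jamal eliminated.
Round 3: Wendy 14, Kira 19, Hiro 8, Maya 19. Hiro eliminated.
Round 4: Wendy 14, Kira 27, Maya 19. Wendy eliminated.
Round 5: Kira 27, Maya 33. Maya has a majority (≥31).

Maya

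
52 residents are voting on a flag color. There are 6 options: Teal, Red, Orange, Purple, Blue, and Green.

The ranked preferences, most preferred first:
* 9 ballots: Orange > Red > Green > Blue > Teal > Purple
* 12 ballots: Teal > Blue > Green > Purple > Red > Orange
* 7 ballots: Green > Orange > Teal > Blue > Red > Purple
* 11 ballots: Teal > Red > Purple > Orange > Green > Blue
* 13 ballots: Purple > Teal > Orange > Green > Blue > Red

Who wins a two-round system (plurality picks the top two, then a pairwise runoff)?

Round 1 first-place votes: Teal 23, Red 0, Orange 9, Purple 13, Blue 0, Green 7. Teal and Purple advance.
Runoff: Teal is ranked above Purple on 39 ballots, Purple above Teal on 13.

Teal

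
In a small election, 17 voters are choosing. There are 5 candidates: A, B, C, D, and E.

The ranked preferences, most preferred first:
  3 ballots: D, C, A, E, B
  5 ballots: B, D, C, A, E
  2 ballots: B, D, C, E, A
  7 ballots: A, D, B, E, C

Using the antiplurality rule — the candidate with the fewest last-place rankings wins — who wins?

D

Last-place votes: A 2, B 3, C 7, D 0, E 5.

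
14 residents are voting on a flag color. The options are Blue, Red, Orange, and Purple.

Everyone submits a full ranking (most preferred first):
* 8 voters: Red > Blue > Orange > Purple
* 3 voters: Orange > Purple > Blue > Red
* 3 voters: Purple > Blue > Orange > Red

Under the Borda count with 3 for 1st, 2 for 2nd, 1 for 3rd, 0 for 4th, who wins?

Blue

Blue: 8×2 + 3×1 + 3×2 = 25
Red: 8×3 + 3×0 + 3×0 = 24
Orange: 8×1 + 3×3 + 3×1 = 20
Purple: 8×0 + 3×2 + 3×3 = 15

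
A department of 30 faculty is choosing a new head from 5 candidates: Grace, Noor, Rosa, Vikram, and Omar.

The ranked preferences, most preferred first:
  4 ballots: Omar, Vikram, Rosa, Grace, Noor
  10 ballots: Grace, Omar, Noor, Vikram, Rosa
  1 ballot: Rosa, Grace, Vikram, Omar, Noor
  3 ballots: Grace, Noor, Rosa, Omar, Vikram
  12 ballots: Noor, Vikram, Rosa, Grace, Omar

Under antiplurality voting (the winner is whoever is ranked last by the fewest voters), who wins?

Grace

Last-place votes: Grace 0, Noor 5, Rosa 10, Vikram 3, Omar 12.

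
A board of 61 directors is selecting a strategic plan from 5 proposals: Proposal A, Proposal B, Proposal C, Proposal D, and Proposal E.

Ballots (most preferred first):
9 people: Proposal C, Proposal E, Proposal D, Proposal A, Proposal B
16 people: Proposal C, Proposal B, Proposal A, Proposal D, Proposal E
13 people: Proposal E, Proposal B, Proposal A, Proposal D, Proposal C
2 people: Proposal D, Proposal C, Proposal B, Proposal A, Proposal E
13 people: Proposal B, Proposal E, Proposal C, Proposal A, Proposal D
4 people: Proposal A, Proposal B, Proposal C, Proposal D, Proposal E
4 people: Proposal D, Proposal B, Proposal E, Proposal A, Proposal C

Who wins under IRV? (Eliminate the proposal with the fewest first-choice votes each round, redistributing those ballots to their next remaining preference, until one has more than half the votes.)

Proposal B

Round 1: Proposal A 4, Proposal B 13, Proposal C 25, Proposal D 6, Proposal E 13. Proposal A eliminated.
Round 2: Proposal B 17, Proposal C 25, Proposal D 6, Proposal E 13. Proposal D eliminated.
Round 3: Proposal B 21, Proposal C 27, Proposal E 13. Proposal E eliminated.
Round 4: Proposal B 34, Proposal C 27. Proposal B has a majority (≥31).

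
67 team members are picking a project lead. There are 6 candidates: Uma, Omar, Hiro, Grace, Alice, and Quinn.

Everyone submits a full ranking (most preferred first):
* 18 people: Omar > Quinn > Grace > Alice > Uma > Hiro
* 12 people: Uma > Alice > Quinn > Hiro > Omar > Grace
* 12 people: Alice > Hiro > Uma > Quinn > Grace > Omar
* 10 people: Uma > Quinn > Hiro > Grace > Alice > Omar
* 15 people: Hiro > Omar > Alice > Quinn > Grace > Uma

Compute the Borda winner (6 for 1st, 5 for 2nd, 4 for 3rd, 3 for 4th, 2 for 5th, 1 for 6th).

Quinn

Uma: 18×2 + 12×6 + 12×4 + 10×6 + 15×1 = 231
Omar: 18×6 + 12×2 + 12×1 + 10×1 + 15×5 = 229
Hiro: 18×1 + 12×3 + 12×5 + 10×4 + 15×6 = 244
Grace: 18×4 + 12×1 + 12×2 + 10×3 + 15×2 = 168
Alice: 18×3 + 12×5 + 12×6 + 10×2 + 15×4 = 266
Quinn: 18×5 + 12×4 + 12×3 + 10×5 + 15×3 = 269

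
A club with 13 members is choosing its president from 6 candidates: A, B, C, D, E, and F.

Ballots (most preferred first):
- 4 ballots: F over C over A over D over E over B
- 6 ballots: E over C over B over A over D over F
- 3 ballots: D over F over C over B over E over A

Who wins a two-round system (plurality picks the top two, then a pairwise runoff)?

F

Round 1 first-place votes: A 0, B 0, C 0, D 3, E 6, F 4. E and F advance.
Runoff: E is ranked above F on 6 ballots, F above E on 7.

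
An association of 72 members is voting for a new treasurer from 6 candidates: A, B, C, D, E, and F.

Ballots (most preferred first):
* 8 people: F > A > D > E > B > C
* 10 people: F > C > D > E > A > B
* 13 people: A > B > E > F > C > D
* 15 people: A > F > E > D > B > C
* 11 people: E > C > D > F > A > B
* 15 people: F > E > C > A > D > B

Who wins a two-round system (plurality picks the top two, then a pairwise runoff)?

F

Round 1 first-place votes: A 28, B 0, C 0, D 0, E 11, F 33. F and A advance.
Runoff: F is ranked above A on 44 ballots, A above F on 28.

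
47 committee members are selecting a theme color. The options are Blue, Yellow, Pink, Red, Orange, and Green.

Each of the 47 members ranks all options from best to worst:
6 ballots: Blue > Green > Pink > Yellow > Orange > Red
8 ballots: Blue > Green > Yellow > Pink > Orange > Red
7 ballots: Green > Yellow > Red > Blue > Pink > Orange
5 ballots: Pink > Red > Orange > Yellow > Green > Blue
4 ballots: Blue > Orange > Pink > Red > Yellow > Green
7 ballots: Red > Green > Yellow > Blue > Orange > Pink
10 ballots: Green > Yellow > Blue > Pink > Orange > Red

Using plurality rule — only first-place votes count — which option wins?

First-place votes: Blue 18, Yellow 0, Pink 5, Red 7, Orange 0, Green 17.

Blue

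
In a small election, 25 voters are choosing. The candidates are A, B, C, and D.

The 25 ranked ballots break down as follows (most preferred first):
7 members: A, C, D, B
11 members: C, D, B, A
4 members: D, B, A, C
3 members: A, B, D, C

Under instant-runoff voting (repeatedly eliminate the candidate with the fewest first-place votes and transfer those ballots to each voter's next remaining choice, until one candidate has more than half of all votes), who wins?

A

Round 1: A 10, B 0, C 11, D 4. B eliminated.
Round 2: A 10, C 11, D 4. D eliminated.
Round 3: A 14, C 11. A has a majority (≥13).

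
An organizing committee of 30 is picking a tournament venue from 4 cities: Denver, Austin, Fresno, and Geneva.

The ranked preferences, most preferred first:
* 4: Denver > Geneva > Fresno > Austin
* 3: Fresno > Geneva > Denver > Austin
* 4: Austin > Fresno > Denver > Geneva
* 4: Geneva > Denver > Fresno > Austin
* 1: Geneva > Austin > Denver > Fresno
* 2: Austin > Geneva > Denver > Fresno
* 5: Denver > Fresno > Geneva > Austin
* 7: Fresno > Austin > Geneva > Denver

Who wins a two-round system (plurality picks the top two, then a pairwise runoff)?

Round 1 first-place votes: Denver 9, Austin 6, Fresno 10, Geneva 5. Fresno and Denver advance.
Runoff: Fresno is ranked above Denver on 14 ballots, Denver above Fresno on 16.

Denver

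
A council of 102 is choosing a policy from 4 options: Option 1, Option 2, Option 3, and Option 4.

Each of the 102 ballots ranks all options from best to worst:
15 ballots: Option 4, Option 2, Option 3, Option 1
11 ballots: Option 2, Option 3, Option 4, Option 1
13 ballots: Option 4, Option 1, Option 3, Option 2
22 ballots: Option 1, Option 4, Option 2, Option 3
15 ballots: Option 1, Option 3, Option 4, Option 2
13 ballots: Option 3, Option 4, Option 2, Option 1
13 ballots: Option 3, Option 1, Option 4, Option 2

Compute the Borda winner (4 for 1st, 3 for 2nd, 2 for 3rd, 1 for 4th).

Option 4

Option 1: 15×1 + 11×1 + 13×3 + 22×4 + 15×4 + 13×1 + 13×3 = 265
Option 2: 15×3 + 11×4 + 13×1 + 22×2 + 15×1 + 13×2 + 13×1 = 200
Option 3: 15×2 + 11×3 + 13×2 + 22×1 + 15×3 + 13×4 + 13×4 = 260
Option 4: 15×4 + 11×2 + 13×4 + 22×3 + 15×2 + 13×3 + 13×2 = 295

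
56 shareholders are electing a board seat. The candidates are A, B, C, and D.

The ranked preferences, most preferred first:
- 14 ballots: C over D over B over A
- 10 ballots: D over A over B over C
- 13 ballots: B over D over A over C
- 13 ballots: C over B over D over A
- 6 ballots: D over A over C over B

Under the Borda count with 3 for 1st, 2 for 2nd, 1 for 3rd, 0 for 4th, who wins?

D

A: 14×0 + 10×2 + 13×1 + 13×0 + 6×2 = 45
B: 14×1 + 10×1 + 13×3 + 13×2 + 6×0 = 89
C: 14×3 + 10×0 + 13×0 + 13×3 + 6×1 = 87
D: 14×2 + 10×3 + 13×2 + 13×1 + 6×3 = 115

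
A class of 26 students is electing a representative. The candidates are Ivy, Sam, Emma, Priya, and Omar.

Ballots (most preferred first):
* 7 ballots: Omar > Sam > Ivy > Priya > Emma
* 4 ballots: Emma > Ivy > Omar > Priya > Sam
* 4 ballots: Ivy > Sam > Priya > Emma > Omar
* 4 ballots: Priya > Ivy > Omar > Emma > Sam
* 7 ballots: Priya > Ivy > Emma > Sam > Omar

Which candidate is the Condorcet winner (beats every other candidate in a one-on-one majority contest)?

Ivy

Ivy vs Sam: 19–7
Ivy vs Emma: 22–4
Ivy vs Priya: 15–11
Ivy vs Omar: 19–7
Ivy beats every other candidate.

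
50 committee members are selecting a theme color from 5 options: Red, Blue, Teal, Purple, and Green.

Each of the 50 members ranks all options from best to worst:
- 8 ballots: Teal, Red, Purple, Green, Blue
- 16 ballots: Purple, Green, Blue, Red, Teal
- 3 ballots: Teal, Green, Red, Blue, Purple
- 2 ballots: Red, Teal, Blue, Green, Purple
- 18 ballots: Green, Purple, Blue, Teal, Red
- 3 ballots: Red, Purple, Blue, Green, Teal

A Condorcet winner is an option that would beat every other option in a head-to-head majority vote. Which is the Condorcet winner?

Purple vs Red: 34–16
Purple vs Blue: 45–5
Purple vs Teal: 37–13
Purple vs Green: 27–23
Purple beats every other option.

Purple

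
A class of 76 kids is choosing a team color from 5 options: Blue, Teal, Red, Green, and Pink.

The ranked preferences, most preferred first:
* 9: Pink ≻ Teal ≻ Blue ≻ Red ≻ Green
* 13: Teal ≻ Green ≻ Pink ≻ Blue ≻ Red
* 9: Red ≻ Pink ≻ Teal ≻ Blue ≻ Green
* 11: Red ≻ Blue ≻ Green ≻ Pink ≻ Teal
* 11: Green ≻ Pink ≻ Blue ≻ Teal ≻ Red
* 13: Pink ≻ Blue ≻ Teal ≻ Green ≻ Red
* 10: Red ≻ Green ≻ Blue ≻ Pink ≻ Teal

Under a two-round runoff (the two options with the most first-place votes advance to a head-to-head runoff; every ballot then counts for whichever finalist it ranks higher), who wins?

Round 1 first-place votes: Blue 0, Teal 13, Red 30, Green 11, Pink 22. Red and Pink advance.
Runoff: Red is ranked above Pink on 30 ballots, Pink above Red on 46.

Pink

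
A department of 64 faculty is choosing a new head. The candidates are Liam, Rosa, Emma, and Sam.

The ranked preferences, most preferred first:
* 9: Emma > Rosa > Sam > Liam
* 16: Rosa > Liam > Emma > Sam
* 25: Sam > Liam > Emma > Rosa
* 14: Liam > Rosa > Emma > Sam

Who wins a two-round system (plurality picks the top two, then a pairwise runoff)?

Round 1 first-place votes: Liam 14, Rosa 16, Emma 9, Sam 25. Sam and Rosa advance.
Runoff: Sam is ranked above Rosa on 25 ballots, Rosa above Sam on 39.

Rosa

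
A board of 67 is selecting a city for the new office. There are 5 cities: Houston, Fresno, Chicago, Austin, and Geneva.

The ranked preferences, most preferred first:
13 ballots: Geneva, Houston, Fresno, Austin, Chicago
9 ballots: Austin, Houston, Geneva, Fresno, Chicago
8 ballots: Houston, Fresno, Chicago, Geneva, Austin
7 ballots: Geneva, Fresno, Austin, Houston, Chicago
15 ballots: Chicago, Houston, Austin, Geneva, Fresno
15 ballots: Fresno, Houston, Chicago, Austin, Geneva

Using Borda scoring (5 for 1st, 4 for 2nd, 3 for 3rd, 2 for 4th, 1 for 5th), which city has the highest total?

Houston

Houston: 13×4 + 9×4 + 8×5 + 7×2 + 15×4 + 15×4 = 262
Fresno: 13×3 + 9×2 + 8×4 + 7×4 + 15×1 + 15×5 = 207
Chicago: 13×1 + 9×1 + 8×3 + 7×1 + 15×5 + 15×3 = 173
Austin: 13×2 + 9×5 + 8×1 + 7×3 + 15×3 + 15×2 = 175
Geneva: 13×5 + 9×3 + 8×2 + 7×5 + 15×2 + 15×1 = 188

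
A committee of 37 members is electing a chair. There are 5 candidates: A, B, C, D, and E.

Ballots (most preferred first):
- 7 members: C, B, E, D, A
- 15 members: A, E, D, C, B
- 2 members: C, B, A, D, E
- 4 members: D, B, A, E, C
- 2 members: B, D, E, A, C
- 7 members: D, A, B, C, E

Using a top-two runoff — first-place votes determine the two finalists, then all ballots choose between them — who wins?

Round 1 first-place votes: A 15, B 2, C 9, D 11, E 0. A and D advance.
Runoff: A is ranked above D on 17 ballots, D above A on 20.

D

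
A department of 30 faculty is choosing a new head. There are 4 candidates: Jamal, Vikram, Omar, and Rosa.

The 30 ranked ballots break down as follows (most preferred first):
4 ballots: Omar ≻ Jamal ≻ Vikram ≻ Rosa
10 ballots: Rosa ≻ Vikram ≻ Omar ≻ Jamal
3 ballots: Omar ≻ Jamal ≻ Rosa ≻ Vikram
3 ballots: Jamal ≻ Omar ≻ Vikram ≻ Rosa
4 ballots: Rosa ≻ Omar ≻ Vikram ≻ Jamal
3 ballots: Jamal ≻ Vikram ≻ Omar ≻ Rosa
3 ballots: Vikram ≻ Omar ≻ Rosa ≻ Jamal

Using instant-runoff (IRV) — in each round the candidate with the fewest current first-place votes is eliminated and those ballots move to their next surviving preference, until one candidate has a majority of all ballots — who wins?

Round 1: Jamal 6, Vikram 3, Omar 7, Rosa 14. Vikram eliminated.
Round 2: Jamal 6, Omar 10, Rosa 14. Jamal eliminated.
Round 3: Omar 16, Rosa 14. Omar has a majority (≥16).

Omar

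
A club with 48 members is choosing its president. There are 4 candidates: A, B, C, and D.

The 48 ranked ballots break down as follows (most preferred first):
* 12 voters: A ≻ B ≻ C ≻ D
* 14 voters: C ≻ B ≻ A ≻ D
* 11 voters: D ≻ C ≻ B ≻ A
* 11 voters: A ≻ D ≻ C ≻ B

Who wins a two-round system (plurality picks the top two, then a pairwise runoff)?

C

Round 1 first-place votes: A 23, B 0, C 14, D 11. A and C advance.
Runoff: A is ranked above C on 23 ballots, C above A on 25.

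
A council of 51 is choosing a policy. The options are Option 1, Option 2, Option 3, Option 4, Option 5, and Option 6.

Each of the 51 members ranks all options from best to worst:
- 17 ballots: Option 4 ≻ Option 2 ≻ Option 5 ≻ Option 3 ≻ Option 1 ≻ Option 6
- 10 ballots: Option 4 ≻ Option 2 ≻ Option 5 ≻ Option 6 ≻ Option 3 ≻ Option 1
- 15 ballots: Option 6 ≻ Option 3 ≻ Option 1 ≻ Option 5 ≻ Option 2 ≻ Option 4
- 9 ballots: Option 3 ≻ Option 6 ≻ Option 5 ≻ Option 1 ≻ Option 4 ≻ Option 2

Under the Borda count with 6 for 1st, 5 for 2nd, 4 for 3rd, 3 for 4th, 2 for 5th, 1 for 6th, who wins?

Option 1: 17×2 + 10×1 + 15×4 + 9×3 = 131
Option 2: 17×5 + 10×5 + 15×2 + 9×1 = 174
Option 3: 17×3 + 10×2 + 15×5 + 9×6 = 200
Option 4: 17×6 + 10×6 + 15×1 + 9×2 = 195
Option 5: 17×4 + 10×4 + 15×3 + 9×4 = 189
Option 6: 17×1 + 10×3 + 15×6 + 9×5 = 182

Option 3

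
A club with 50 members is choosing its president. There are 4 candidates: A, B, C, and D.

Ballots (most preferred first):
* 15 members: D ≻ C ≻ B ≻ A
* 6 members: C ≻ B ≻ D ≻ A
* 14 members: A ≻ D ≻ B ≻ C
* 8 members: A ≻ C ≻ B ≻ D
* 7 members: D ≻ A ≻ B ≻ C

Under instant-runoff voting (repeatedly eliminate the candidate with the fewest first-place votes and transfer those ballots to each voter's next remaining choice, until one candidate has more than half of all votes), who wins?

Round 1: A 22, B 0, C 6, D 22. B eliminated.
Round 2: A 22, C 6, D 22. C eliminated.
Round 3: A 22, D 28. D has a majority (≥26).

D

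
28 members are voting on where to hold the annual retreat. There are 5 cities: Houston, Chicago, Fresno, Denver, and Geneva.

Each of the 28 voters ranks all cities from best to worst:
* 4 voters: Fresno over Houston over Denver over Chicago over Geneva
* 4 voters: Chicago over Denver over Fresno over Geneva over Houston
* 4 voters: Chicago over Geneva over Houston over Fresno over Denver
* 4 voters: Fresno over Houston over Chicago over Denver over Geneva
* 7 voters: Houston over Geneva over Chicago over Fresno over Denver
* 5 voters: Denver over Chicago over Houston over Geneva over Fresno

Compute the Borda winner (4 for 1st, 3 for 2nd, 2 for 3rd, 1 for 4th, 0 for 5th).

Chicago

Houston: 4×3 + 4×0 + 4×2 + 4×3 + 7×4 + 5×2 = 70
Chicago: 4×1 + 4×4 + 4×4 + 4×2 + 7×2 + 5×3 = 73
Fresno: 4×4 + 4×2 + 4×1 + 4×4 + 7×1 + 5×0 = 51
Denver: 4×2 + 4×3 + 4×0 + 4×1 + 7×0 + 5×4 = 44
Geneva: 4×0 + 4×1 + 4×3 + 4×0 + 7×3 + 5×1 = 42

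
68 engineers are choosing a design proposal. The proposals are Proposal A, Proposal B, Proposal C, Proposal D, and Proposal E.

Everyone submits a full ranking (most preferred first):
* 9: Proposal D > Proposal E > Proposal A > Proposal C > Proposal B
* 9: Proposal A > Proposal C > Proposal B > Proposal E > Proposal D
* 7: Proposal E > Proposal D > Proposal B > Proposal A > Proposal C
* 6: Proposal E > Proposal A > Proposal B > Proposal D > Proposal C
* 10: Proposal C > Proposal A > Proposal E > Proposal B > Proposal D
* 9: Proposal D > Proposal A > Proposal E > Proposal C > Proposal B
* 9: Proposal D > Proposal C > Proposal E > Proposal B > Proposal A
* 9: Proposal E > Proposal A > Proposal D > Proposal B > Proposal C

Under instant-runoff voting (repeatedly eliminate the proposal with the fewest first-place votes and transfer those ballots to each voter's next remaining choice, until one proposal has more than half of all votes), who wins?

Proposal E

Round 1: Proposal A 9, Proposal B 0, Proposal C 10, Proposal D 27, Proposal E 22. Proposal B eliminated.
Round 2: Proposal A 9, Proposal C 10, Proposal D 27, Proposal E 22. Proposal A eliminated.
Round 3: Proposal C 19, Proposal D 27, Proposal E 22. Proposal C eliminated.
Round 4: Proposal D 27, Proposal E 41. Proposal E has a majority (≥35).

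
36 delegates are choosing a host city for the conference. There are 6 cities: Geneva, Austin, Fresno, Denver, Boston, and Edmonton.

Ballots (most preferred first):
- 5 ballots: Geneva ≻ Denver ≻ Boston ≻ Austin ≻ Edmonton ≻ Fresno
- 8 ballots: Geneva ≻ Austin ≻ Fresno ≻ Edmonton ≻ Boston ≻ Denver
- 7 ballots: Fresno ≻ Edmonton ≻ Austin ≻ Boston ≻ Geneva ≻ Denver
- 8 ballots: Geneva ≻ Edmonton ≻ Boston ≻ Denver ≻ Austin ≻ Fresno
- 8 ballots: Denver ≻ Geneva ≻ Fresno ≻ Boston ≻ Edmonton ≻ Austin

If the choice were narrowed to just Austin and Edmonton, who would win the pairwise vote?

Austin is ranked above Edmonton on 13 ballots; Edmonton above Austin on 23.

Edmonton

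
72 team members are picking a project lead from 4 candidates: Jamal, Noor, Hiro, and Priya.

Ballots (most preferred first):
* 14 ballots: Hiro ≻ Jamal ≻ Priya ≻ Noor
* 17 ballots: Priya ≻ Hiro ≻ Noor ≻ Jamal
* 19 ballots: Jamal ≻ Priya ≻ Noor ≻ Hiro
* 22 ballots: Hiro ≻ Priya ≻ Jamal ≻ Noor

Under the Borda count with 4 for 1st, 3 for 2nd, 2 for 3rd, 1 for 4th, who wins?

Priya

Jamal: 14×3 + 17×1 + 19×4 + 22×2 = 179
Noor: 14×1 + 17×2 + 19×2 + 22×1 = 108
Hiro: 14×4 + 17×3 + 19×1 + 22×4 = 214
Priya: 14×2 + 17×4 + 19×3 + 22×3 = 219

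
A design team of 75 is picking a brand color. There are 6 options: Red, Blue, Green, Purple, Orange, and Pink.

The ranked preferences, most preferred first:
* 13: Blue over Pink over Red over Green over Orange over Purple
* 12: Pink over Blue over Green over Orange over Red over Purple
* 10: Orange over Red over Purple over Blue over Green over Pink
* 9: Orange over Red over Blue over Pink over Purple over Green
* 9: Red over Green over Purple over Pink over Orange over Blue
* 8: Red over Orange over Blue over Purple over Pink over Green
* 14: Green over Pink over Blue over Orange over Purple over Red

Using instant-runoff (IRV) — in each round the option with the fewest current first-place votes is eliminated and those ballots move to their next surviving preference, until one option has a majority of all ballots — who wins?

Blue

Round 1: Red 17, Blue 13, Green 14, Purple 0, Orange 19, Pink 12. Purple eliminated.
Round 2: Red 17, Blue 13, Green 14, Orange 19, Pink 12. Pink eliminated.
Round 3: Red 17, Blue 25, Green 14, Orange 19. Green eliminated.
Round 4: Red 17, Blue 39, Orange 19. Blue has a majority (≥38).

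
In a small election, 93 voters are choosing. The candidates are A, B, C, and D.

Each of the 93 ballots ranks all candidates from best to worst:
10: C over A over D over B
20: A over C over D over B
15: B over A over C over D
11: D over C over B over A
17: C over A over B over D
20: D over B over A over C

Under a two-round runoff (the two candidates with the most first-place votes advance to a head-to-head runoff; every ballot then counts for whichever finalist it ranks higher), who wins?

C

Round 1 first-place votes: A 20, B 15, C 27, D 31. D and C advance.
Runoff: D is ranked above C on 31 ballots, C above D on 62.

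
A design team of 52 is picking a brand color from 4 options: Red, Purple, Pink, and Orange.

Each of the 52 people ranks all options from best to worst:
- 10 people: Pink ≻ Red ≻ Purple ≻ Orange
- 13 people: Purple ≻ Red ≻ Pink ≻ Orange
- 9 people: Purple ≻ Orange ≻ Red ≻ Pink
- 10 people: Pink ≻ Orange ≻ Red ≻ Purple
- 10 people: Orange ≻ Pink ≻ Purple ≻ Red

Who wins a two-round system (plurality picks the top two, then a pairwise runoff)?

Pink

Round 1 first-place votes: Red 0, Purple 22, Pink 20, Orange 10. Purple and Pink advance.
Runoff: Purple is ranked above Pink on 22 ballots, Pink above Purple on 30.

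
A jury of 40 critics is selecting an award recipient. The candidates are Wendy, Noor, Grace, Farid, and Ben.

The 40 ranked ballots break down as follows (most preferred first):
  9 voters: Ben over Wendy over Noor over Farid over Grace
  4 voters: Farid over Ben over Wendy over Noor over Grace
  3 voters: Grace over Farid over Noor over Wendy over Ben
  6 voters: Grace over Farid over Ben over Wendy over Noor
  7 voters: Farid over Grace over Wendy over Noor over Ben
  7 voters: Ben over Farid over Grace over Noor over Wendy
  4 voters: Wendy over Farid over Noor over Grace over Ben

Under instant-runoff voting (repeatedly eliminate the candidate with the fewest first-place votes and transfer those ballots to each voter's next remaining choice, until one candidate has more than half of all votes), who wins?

Farid

Round 1: Wendy 4, Noor 0, Grace 9, Farid 11, Ben 16. Noor eliminated.
Round 2: Wendy 4, Grace 9, Farid 11, Ben 16. Wendy eliminated.
Round 3: Grace 9, Farid 15, Ben 16. Grace eliminated.
Round 4: Farid 24, Ben 16. Farid has a majority (≥21).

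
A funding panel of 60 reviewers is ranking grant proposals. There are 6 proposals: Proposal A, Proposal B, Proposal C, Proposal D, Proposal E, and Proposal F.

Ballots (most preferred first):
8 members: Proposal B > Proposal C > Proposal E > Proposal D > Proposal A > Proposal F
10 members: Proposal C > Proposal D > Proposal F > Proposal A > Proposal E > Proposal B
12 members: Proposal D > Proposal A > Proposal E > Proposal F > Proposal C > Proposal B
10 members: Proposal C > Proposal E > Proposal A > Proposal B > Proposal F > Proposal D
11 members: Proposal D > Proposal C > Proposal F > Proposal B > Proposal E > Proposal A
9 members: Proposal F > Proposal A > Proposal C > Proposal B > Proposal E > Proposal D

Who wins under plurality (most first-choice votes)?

First-place votes: Proposal A 0, Proposal B 8, Proposal C 20, Proposal D 23, Proposal E 0, Proposal F 9.

Proposal D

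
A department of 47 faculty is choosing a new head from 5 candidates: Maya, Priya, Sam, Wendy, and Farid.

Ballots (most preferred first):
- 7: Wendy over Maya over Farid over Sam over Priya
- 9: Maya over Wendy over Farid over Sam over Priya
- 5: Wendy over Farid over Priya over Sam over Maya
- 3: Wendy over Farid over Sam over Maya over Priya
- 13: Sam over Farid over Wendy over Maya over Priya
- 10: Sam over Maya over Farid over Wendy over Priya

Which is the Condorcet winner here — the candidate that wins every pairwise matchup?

Wendy

Wendy vs Maya: 28–19
Wendy vs Priya: 47–0
Wendy vs Sam: 24–23
Wendy vs Farid: 24–23
Wendy beats every other candidate.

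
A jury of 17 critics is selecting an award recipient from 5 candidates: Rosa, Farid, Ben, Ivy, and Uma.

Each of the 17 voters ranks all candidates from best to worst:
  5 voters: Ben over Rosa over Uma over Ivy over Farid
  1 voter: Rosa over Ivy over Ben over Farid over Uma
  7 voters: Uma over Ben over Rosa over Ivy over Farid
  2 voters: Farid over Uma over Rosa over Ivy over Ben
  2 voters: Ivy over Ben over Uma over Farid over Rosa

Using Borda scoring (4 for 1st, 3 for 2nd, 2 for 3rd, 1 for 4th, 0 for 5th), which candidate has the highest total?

Ben

Rosa: 5×3 + 1×4 + 7×2 + 2×2 + 2×0 = 37
Farid: 5×0 + 1×1 + 7×0 + 2×4 + 2×1 = 11
Ben: 5×4 + 1×2 + 7×3 + 2×0 + 2×3 = 49
Ivy: 5×1 + 1×3 + 7×1 + 2×1 + 2×4 = 25
Uma: 5×2 + 1×0 + 7×4 + 2×3 + 2×2 = 48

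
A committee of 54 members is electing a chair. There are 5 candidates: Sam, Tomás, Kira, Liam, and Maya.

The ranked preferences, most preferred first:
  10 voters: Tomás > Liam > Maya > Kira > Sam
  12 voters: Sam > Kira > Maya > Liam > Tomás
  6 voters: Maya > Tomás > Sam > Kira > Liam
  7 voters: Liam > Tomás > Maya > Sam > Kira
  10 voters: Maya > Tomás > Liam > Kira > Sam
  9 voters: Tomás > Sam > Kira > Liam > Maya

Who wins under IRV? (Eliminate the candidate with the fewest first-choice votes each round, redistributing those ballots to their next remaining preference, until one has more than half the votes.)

Round 1: Sam 12, Tomás 19, Kira 0, Liam 7, Maya 16. Kira eliminated.
Round 2: Sam 12, Tomás 19, Liam 7, Maya 16. Liam eliminated.
Round 3: Sam 12, Tomás 26, Maya 16. Sam eliminated.
Round 4: Tomás 26, Maya 28. Maya has a majority (≥28).

Maya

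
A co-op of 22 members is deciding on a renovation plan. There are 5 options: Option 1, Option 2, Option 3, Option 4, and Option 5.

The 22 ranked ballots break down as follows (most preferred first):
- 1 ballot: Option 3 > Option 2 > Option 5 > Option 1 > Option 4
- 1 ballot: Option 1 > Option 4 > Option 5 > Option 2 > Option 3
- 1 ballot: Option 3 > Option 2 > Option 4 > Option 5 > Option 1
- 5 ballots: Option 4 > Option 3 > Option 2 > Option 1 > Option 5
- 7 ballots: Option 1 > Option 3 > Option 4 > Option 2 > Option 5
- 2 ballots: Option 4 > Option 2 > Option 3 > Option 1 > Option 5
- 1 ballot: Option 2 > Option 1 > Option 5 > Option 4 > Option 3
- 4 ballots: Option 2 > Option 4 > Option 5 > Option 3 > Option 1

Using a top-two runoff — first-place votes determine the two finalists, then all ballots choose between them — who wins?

Option 4

Round 1 first-place votes: Option 1 8, Option 2 5, Option 3 2, Option 4 7, Option 5 0. Option 1 and Option 4 advance.
Runoff: Option 1 is ranked above Option 4 on 10 ballots, Option 4 above Option 1 on 12.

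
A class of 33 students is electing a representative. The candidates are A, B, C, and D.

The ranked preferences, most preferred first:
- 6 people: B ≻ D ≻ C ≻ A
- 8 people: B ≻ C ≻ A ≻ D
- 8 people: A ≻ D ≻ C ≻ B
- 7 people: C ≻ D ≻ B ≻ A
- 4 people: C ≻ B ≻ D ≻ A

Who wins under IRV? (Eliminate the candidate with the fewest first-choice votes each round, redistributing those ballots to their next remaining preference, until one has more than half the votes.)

C

Round 1: A 8, B 14, C 11, D 0. D eliminated.
Round 2: A 8, B 14, C 11. A eliminated.
Round 3: B 14, C 19. C has a majority (≥17).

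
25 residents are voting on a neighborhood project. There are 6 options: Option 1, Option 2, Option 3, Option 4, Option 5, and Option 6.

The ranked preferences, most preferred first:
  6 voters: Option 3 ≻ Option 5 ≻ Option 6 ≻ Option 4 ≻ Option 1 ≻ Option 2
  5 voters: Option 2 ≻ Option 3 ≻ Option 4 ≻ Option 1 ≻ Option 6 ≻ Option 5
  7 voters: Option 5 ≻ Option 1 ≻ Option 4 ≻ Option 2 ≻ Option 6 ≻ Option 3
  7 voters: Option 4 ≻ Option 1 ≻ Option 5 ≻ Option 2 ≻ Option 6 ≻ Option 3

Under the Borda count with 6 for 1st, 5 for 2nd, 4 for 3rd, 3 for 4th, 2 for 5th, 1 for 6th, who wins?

Option 4

Option 1: 6×2 + 5×3 + 7×5 + 7×5 = 97
Option 2: 6×1 + 5×6 + 7×3 + 7×3 = 78
Option 3: 6×6 + 5×5 + 7×1 + 7×1 = 75
Option 4: 6×3 + 5×4 + 7×4 + 7×6 = 108
Option 5: 6×5 + 5×1 + 7×6 + 7×4 = 105
Option 6: 6×4 + 5×2 + 7×2 + 7×2 = 62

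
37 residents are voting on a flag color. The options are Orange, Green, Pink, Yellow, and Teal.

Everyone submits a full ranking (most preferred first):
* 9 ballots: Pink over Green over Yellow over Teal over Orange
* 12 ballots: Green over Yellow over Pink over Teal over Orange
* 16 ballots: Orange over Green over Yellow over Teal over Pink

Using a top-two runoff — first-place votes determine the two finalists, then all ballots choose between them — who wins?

Green

Round 1 first-place votes: Orange 16, Green 12, Pink 9, Yellow 0, Teal 0. Orange and Green advance.
Runoff: Orange is ranked above Green on 16 ballots, Green above Orange on 21.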